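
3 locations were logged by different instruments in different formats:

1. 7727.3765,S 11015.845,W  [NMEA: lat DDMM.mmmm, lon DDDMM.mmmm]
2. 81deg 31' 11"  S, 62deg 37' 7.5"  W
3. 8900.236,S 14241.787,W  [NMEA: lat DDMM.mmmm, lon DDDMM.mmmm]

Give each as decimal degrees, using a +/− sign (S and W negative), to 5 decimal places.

1. -77.45628, -110.26408
2. -81.51972, -62.61875
3. -89.00393, -142.69645

Point 1:
  φ: split at 2 digits → 77° and 27.3765′; 77 + 27.3765/60 = 77.456275
  S → negative
  Longitude: degrees = first 3 digits = 110, minutes = 15.845; 110 + 15.845/60 = 110.264083
  hemisphere W, so the sign is −
Point 2:
  φ: 81° + 31/60 + 11/3600 = 81 + 0.516667 + 0.003056 = 81.519722
  S → negative
  Longitude: 37′ + 7.5″ = 37.12500′; 62 + 37.12500/60 = 62.618750
  W ⇒ negate
Point 3:
  Latitude: degrees = first 2 digits = 89, minutes = 0.236; 89 + 0.236/60 = 89.003933
  hemisphere S, so the sign is −
  Longitude: degrees = first 3 digits = 142, minutes = 41.787; 142 + 41.787/60 = 142.696450
  W → negative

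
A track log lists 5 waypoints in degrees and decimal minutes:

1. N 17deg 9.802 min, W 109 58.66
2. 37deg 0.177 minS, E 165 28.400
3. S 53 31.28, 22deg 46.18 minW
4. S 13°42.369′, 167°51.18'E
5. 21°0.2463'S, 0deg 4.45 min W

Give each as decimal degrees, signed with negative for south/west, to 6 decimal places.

Point 1:
  Latitude: 9.802′ = 0.163367°; total 17.1633667
  N → positive
  Lon: 58.66′ = 0.977667°; total 109.9776667
  W ⇒ negate
Point 2:
  φ: 0.177′ = 0.002950°; total 37.0029500
  S → negative
  Lon: 165 + 28.4/60 = 165.4733333
  E → positive
Point 3:
  Lat: 53 + 31.28/60 = 53.5213333
  S ⇒ negate
  λ: 46.18′ = 0.769667°; total 22.7696667
  W ⇒ negate
Point 4:
  Lat: 42.369′ = 0.706150°; total 13.7061500
  hemisphere S, so the sign is −
  Longitude: 167 + 51.18/60 = 167.8530000
  E → positive
Point 5:
  Lat: 21 + 0.2463/60 = 21.0041050
  S ⇒ negate
  Lon: 0 + 4.45/60 = 0.0741667
  hemisphere W, so the sign is −

1. 17.163367, -109.977667
2. -37.002950, 165.473333
3. -53.521333, -22.769667
4. -13.706150, 167.853000
5. -21.004105, -0.074167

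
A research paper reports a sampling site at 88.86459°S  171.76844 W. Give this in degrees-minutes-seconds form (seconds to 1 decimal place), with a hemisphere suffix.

Latitude: whole degrees 88; 51.87540′ → 51′ and 52.524″
λ: 0.768440 × 60 = 46.10640′ → 46′, remainder × 60 = 6.384″

88°51′52.5″ S, 171°46′6.4″ W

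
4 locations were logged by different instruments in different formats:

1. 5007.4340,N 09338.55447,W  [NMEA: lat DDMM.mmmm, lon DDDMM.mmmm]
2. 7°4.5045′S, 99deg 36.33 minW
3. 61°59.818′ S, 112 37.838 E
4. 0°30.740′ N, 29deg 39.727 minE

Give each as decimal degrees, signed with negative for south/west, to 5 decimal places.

1. 50.12390, -93.64257
2. -7.07508, -99.60550
3. -61.99697, 112.63063
4. 0.51233, 29.66212

Point 1:
  Latitude: degrees = first 2 digits = 50, minutes = 7.434; 50 + 7.434/60 = 50.123900
  N ⇒ keep positive
  Lon: degrees = first 3 digits = 93, minutes = 38.55447; 93 + 38.55447/60 = 93.642575
  W ⇒ negate
Point 2:
  Lat: 7 + 4.5045/60 = 7.075075
  S → negative
  Lon: 99 + 36.33/60 = 99.605500
  W → negative
Point 3:
  φ: 61 + 59.818/60 = 61.996967
  hemisphere S, so the sign is −
  Longitude: 37.838′ = 0.630633°; total 112.630633
  E ⇒ keep positive
Point 4:
  Lat: 30.74′ = 0.512333°; total 0.512333
  N ⇒ keep positive
  Longitude: 39.727′ = 0.662117°; total 29.662117
  E ⇒ keep positive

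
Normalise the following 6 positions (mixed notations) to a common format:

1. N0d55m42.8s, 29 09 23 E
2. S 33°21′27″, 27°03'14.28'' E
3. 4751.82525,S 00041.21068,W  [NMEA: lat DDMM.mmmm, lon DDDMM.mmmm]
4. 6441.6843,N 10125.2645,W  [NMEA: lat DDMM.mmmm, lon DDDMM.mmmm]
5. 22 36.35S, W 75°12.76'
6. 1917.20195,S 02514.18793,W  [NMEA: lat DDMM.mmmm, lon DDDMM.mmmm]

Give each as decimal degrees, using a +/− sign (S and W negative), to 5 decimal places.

Point 1:
  Latitude: 0 + 55/60 + 42.8/3600 = 0.928556
  N → positive
  Lon: 29° + 9/60 + 23/3600 = 29 + 0.150000 + 0.006389 = 29.156389
  E → positive
Point 2:
  Lat: 21′ + 27″ = 21.45000′; 33 + 21.45000/60 = 33.357500
  hemisphere S, so the sign is −
  Lon: 3′ + 14.28″ = 3.23800′; 27 + 3.23800/60 = 27.053967
  E ⇒ keep positive
Point 3:
  Latitude: degrees = first 2 digits = 47, minutes = 51.82525; 47 + 51.82525/60 = 47.863754
  S → negative
  λ: degrees = first 3 digits = 0, minutes = 41.21068; 0 + 41.21068/60 = 0.686845
  hemisphere W, so the sign is −
Point 4:
  φ: split at 2 digits → 64° and 41.6843′; 64 + 41.6843/60 = 64.694738
  N → positive
  λ: degrees = first 3 digits = 101, minutes = 25.2645; 101 + 25.2645/60 = 101.421075
  W ⇒ negate
Point 5:
  Latitude: 22 + 36.35/60 = 22.605833
  hemisphere S, so the sign is −
  Lon: 75 + 12.76/60 = 75.212667
  hemisphere W, so the sign is −
Point 6:
  φ: split at 2 digits → 19° and 17.20195′; 19 + 17.20195/60 = 19.286699
  S ⇒ negate
  λ: degrees = first 3 digits = 25, minutes = 14.18793; 25 + 14.18793/60 = 25.236466
  W → negative

1. 0.92856, 29.15639
2. -33.35750, 27.05397
3. -47.86375, -0.68684
4. 64.69474, -101.42108
5. -22.60583, -75.21267
6. -19.28670, -25.23647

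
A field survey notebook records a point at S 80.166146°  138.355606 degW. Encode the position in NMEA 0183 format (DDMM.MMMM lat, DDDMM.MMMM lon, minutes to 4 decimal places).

8009.9688,S / 13821.3364,W

φ: minutes = (80.166146 − 80) × 60 = 9.968760
λ: minutes = (138.355606 − 138) × 60 = 21.336360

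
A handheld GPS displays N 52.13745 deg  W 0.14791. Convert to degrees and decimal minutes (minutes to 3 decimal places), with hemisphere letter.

Lat: minutes = (52.137450 − 52) × 60 = 8.24700
λ: minutes = (0.147910 − 0) × 60 = 8.87460

52° 8.247′ N, 0° 8.875′ W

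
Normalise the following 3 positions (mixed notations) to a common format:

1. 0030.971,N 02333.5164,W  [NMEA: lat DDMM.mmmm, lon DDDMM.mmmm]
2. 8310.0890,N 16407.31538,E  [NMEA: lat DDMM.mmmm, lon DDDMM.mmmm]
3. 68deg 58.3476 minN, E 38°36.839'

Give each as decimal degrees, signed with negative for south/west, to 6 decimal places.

1. 0.516183, -23.558607
2. 83.168150, 164.121923
3. 68.972460, 38.613983

Point 1:
  Lat: split at 2 digits → 00° and 30.971′; 0 + 30.971/60 = 0.5161833
  N → positive
  Longitude: split at 3 digits → 023° and 33.5164′; 23 + 33.5164/60 = 23.5586067
  hemisphere W, so the sign is −
Point 2:
  Latitude: degrees = first 2 digits = 83, minutes = 10.089; 83 + 10.089/60 = 83.1681500
  N → positive
  Lon: degrees = first 3 digits = 164, minutes = 7.31538; 164 + 7.31538/60 = 164.1219230
  E → positive
Point 3:
  φ: 58.3476′ = 0.972460°; total 68.9724600
  N → positive
  Lon: 38 + 36.839/60 = 38.6139833
  E → positive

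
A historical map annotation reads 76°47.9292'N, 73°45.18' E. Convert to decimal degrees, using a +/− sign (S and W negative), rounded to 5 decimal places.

76.79882, 73.75300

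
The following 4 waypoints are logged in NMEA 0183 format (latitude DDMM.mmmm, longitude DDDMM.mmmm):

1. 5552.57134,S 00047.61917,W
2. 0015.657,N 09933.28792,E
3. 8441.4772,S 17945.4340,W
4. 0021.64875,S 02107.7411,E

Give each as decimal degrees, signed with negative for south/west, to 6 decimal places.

Point 1:
  Latitude: split at 2 digits → 55° and 52.57134′; 55 + 52.57134/60 = 55.8761890
  S → negative
  Lon: split at 3 digits → 000° and 47.61917′; 0 + 47.61917/60 = 0.7936528
  W ⇒ negate
Point 2:
  Lat: split at 2 digits → 00° and 15.657′; 0 + 15.657/60 = 0.2609500
  N ⇒ keep positive
  Longitude: degrees = first 3 digits = 99, minutes = 33.28792; 99 + 33.28792/60 = 99.5547987
  E ⇒ keep positive
Point 3:
  Latitude: split at 2 digits → 84° and 41.4772′; 84 + 41.4772/60 = 84.6912867
  S ⇒ negate
  Lon: split at 3 digits → 179° and 45.434′; 179 + 45.434/60 = 179.7572333
  W ⇒ negate
Point 4:
  Lat: split at 2 digits → 00° and 21.64875′; 0 + 21.64875/60 = 0.3608125
  hemisphere S, so the sign is −
  Lon: degrees = first 3 digits = 21, minutes = 7.7411; 21 + 7.7411/60 = 21.1290183
  E ⇒ keep positive

1. -55.876189, -0.793653
2. 0.260950, 99.554799
3. -84.691287, -179.757233
4. -0.360813, 21.129018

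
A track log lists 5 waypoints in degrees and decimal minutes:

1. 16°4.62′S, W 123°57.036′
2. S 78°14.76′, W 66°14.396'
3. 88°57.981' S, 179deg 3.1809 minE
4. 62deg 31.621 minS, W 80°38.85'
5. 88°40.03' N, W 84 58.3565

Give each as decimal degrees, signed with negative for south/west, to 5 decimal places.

Point 1:
  φ: 16 + 4.62/60 = 16.077000
  S ⇒ negate
  Longitude: 123 + 57.036/60 = 123.950600
  W ⇒ negate
Point 2:
  φ: 78 + 14.76/60 = 78.246000
  hemisphere S, so the sign is −
  Longitude: 14.396′ = 0.239933°; total 66.239933
  W ⇒ negate
Point 3:
  Latitude: 57.981′ = 0.966350°; total 88.966350
  S ⇒ negate
  Longitude: 3.1809′ = 0.053015°; total 179.053015
  E → positive
Point 4:
  Lat: 62 + 31.621/60 = 62.527017
  hemisphere S, so the sign is −
  Longitude: 38.85′ = 0.647500°; total 80.647500
  W → negative
Point 5:
  Latitude: 88 + 40.03/60 = 88.667167
  N ⇒ keep positive
  Lon: 84 + 58.3565/60 = 84.972608
  W ⇒ negate

1. -16.07700, -123.95060
2. -78.24600, -66.23993
3. -88.96635, 179.05302
4. -62.52702, -80.64750
5. 88.66717, -84.97261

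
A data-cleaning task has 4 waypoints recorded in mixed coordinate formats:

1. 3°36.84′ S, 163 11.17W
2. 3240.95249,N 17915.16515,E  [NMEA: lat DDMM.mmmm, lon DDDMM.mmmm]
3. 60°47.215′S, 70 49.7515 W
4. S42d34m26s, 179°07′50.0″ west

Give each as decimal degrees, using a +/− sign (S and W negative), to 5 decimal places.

1. -3.61400, -163.18617
2. 32.68254, 179.25275
3. -60.78692, -70.82919
4. -42.57389, -179.13056

Point 1:
  Latitude: 3 + 36.84/60 = 3.614000
  S → negative
  Longitude: 11.17′ = 0.186167°; total 163.186167
  hemisphere W, so the sign is −
Point 2:
  φ: split at 2 digits → 32° and 40.95249′; 32 + 40.95249/60 = 32.682542
  N → positive
  λ: degrees = first 3 digits = 179, minutes = 15.16515; 179 + 15.16515/60 = 179.252753
  E → positive
Point 3:
  φ: 60 + 47.215/60 = 60.786917
  hemisphere S, so the sign is −
  Longitude: 70 + 49.7515/60 = 70.829192
  W ⇒ negate
Point 4:
  Lat: 42 + 34/60 + 26/3600 = 42.573889
  hemisphere S, so the sign is −
  Lon: 7′ + 50″ = 7.83333′; 179 + 7.83333/60 = 179.130556
  W ⇒ negate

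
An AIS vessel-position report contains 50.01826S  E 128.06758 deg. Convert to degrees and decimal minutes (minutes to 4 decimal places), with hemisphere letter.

50° 1.0956′ S, 128° 4.0548′ E

φ: fractional part 0.018260 → 1.095600 minutes
Lon: 128° + 0.067580 × 60 = 128° 4.054800′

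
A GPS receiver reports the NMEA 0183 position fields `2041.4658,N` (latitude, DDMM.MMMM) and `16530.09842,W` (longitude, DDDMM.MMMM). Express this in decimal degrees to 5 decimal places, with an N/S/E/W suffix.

Latitude: split at 2 digits → 20° and 41.4658′; 20 + 41.4658/60 = 20.691097
λ: degrees = first 3 digits = 165, minutes = 30.09842; 165 + 30.09842/60 = 165.501640

20.69110° N, 165.50164° W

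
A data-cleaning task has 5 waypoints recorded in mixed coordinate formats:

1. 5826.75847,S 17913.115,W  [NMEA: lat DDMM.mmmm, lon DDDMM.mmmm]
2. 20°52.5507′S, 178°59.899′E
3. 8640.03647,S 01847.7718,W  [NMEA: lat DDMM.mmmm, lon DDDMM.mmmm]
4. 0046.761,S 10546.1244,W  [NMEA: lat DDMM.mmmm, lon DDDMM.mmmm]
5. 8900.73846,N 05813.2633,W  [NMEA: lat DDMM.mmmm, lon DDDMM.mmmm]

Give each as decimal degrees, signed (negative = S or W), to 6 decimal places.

Point 1:
  Lat: split at 2 digits → 58° and 26.75847′; 58 + 26.75847/60 = 58.4459745
  S → negative
  Longitude: split at 3 digits → 179° and 13.115′; 179 + 13.115/60 = 179.2185833
  hemisphere W, so the sign is −
Point 2:
  φ: 52.5507′ = 0.875845°; total 20.8758450
  S ⇒ negate
  Lon: 178 + 59.899/60 = 178.9983167
  E ⇒ keep positive
Point 3:
  Lat: split at 2 digits → 86° and 40.03647′; 86 + 40.03647/60 = 86.6672745
  hemisphere S, so the sign is −
  λ: degrees = first 3 digits = 18, minutes = 47.7718; 18 + 47.7718/60 = 18.7961967
  hemisphere W, so the sign is −
Point 4:
  Lat: degrees = first 2 digits = 0, minutes = 46.761; 0 + 46.761/60 = 0.7793500
  S → negative
  Lon: split at 3 digits → 105° and 46.1244′; 105 + 46.1244/60 = 105.7687400
  hemisphere W, so the sign is −
Point 5:
  Latitude: split at 2 digits → 89° and 0.73846′; 89 + 0.73846/60 = 89.0123077
  N → positive
  Longitude: split at 3 digits → 058° and 13.2633′; 58 + 13.2633/60 = 58.2210550
  W ⇒ negate

1. -58.445975, -179.218583
2. -20.875845, 178.998317
3. -86.667275, -18.796197
4. -0.779350, -105.768740
5. 89.012308, -58.221055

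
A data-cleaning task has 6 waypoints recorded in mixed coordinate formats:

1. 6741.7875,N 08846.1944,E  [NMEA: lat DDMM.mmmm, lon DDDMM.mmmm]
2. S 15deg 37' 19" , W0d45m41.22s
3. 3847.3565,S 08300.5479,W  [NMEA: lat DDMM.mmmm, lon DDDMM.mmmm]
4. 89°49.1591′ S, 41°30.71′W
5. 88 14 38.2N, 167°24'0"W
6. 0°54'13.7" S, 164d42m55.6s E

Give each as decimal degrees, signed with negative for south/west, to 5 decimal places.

1. 67.69646, 88.76991
2. -15.62194, -0.76145
3. -38.78928, -83.00913
4. -89.81932, -41.51183
5. 88.24394, -167.40000
6. -0.90381, 164.71544

Point 1:
  Latitude: split at 2 digits → 67° and 41.7875′; 67 + 41.7875/60 = 67.696458
  N → positive
  λ: split at 3 digits → 088° and 46.1944′; 88 + 46.1944/60 = 88.769907
  E → positive
Point 2:
  Latitude: 15 + 37/60 + 19/3600 = 15.621944
  hemisphere S, so the sign is −
  Longitude: 45′ + 41.22″ = 45.68700′; 0 + 45.68700/60 = 0.761450
  hemisphere W, so the sign is −
Point 3:
  φ: degrees = first 2 digits = 38, minutes = 47.3565; 38 + 47.3565/60 = 38.789275
  S ⇒ negate
  λ: degrees = first 3 digits = 83, minutes = 0.5479; 83 + 0.5479/60 = 83.009132
  hemisphere W, so the sign is −
Point 4:
  Latitude: 49.1591′ = 0.819318°; total 89.819318
  S ⇒ negate
  λ: 41 + 30.71/60 = 41.511833
  W → negative
Point 5:
  Latitude: 14′ + 38.2″ = 14.63667′; 88 + 14.63667/60 = 88.243944
  N → positive
  λ: 167° + 24/60 + 0/3600 = 167 + 0.400000 + 0.000000 = 167.400000
  hemisphere W, so the sign is −
Point 6:
  Latitude: 0 + 54/60 + 13.7/3600 = 0.903806
  S → negative
  λ: 42′ + 55.6″ = 42.92667′; 164 + 42.92667/60 = 164.715444
  E → positive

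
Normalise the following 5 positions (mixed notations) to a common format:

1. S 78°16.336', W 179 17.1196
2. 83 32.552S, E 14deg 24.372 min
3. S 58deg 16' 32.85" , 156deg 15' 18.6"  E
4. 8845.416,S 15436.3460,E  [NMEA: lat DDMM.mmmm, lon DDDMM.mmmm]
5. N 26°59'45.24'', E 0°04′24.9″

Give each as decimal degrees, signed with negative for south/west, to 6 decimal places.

1. -78.272267, -179.285327
2. -83.542533, 14.406200
3. -58.275792, 156.255167
4. -88.756933, 154.605767
5. 26.995900, 0.073583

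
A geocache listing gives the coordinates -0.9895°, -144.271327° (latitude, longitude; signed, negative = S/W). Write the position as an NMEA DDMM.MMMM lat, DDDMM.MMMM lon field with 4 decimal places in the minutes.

0059.3700,S / 14416.2796,W

Latitude is negative → S; |value| = 0.989500
Latitude: fractional part 0.989500 → 59.370000 minutes
Longitude is negative → W; |value| = 144.271327
Lon: 144° + 0.271327 × 60 = 144° 16.279620′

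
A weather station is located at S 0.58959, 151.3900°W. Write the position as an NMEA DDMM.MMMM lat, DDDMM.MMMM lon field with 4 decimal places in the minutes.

0035.3754,S / 15123.4000,W

Lat: 0° + 0.589590 × 60 = 0° 35.375400′
Longitude: 151° + 0.390000 × 60 = 151° 23.400000′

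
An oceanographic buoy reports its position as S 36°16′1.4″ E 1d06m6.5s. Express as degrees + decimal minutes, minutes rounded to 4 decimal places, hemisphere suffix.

36° 16.0233′ S, 1° 6.1083′ E

φ: seconds/60 = 0.02333; minutes = 16 + 0.02333 = 16.023333
Longitude: seconds/60 = 0.10833; minutes = 6 + 0.10833 = 6.108333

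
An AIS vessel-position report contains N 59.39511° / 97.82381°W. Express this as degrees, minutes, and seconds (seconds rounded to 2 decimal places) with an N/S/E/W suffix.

Latitude: whole degrees 59; 23.70660′ → 23′ and 42.3960″
λ: whole degrees 97; 49.42860′ → 49′ and 25.7160″

59°23′42.40″ N, 97°49′25.72″ W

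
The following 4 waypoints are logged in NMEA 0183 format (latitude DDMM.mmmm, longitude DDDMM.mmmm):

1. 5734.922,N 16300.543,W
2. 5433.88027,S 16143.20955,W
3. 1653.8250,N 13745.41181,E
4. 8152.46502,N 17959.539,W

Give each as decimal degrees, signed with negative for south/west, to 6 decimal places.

1. 57.582033, -163.009050
2. -54.564671, -161.720159
3. 16.897083, 137.756864
4. 81.874417, -179.992317

Point 1:
  φ: degrees = first 2 digits = 57, minutes = 34.922; 57 + 34.922/60 = 57.5820333
  N → positive
  Longitude: split at 3 digits → 163° and 0.543′; 163 + 0.543/60 = 163.0090500
  hemisphere W, so the sign is −
Point 2:
  Lat: split at 2 digits → 54° and 33.88027′; 54 + 33.88027/60 = 54.5646712
  hemisphere S, so the sign is −
  Lon: degrees = first 3 digits = 161, minutes = 43.20955; 161 + 43.20955/60 = 161.7201592
  W → negative
Point 3:
  Lat: degrees = first 2 digits = 16, minutes = 53.825; 16 + 53.825/60 = 16.8970833
  N → positive
  Lon: split at 3 digits → 137° and 45.41181′; 137 + 45.41181/60 = 137.7568635
  E → positive
Point 4:
  Lat: split at 2 digits → 81° and 52.46502′; 81 + 52.46502/60 = 81.8744170
  N ⇒ keep positive
  Longitude: split at 3 digits → 179° and 59.539′; 179 + 59.539/60 = 179.9923167
  hemisphere W, so the sign is −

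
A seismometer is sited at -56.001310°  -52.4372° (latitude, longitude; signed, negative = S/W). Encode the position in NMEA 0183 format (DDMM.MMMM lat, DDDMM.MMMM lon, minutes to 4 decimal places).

5600.0786,S / 05226.2320,W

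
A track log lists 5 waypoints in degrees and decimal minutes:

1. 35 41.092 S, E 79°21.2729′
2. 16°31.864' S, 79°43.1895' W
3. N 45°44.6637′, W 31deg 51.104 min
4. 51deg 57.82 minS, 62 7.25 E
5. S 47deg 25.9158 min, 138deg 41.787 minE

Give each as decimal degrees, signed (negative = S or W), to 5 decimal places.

1. -35.68487, 79.35455
2. -16.53107, -79.71983
3. 45.74440, -31.85173
4. -51.96367, 62.12083
5. -47.43193, 138.69645

Point 1:
  φ: 41.092′ = 0.684867°; total 35.684867
  S → negative
  Longitude: 79 + 21.2729/60 = 79.354548
  E → positive
Point 2:
  φ: 31.864′ = 0.531067°; total 16.531067
  hemisphere S, so the sign is −
  Lon: 43.1895′ = 0.719825°; total 79.719825
  hemisphere W, so the sign is −
Point 3:
  Lat: 44.6637′ = 0.744395°; total 45.744395
  N ⇒ keep positive
  Lon: 31 + 51.104/60 = 31.851733
  W → negative
Point 4:
  φ: 57.82′ = 0.963667°; total 51.963667
  S → negative
  Lon: 7.25′ = 0.120833°; total 62.120833
  E ⇒ keep positive
Point 5:
  Lat: 47 + 25.9158/60 = 47.431930
  S → negative
  Lon: 138 + 41.787/60 = 138.696450
  E → positive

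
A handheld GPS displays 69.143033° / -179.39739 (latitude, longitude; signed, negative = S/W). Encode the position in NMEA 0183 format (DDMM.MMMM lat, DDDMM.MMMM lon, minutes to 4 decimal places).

6908.5820,N / 17923.8434,W

φ: minutes = (69.143033 − 69) × 60 = 8.581980
Longitude is negative → W; |value| = 179.397390
Longitude: 179° + 0.397390 × 60 = 179° 23.843400′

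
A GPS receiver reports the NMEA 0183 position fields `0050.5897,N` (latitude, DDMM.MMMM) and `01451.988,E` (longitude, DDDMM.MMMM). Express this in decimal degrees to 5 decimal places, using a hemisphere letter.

Latitude: split at 2 digits → 00° and 50.5897′; 0 + 50.5897/60 = 0.843162
Longitude: split at 3 digits → 014° and 51.988′; 14 + 51.988/60 = 14.866467

0.84316° N, 14.86647° E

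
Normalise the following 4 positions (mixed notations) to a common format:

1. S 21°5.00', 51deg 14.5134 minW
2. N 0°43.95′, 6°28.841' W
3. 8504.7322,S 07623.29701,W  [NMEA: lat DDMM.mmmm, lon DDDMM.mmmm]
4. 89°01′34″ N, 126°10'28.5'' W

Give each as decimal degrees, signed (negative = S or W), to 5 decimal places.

1. -21.08333, -51.24189
2. 0.73250, -6.48068
3. -85.07887, -76.38828
4. 89.02611, -126.17458

Point 1:
  Lat: 5′ = 0.083333°; total 21.083333
  hemisphere S, so the sign is −
  λ: 51 + 14.5134/60 = 51.241890
  W → negative
Point 2:
  Latitude: 0 + 43.95/60 = 0.732500
  N ⇒ keep positive
  λ: 6 + 28.841/60 = 6.480683
  W → negative
Point 3:
  φ: split at 2 digits → 85° and 4.7322′; 85 + 4.7322/60 = 85.078870
  hemisphere S, so the sign is −
  λ: split at 3 digits → 076° and 23.29701′; 76 + 23.29701/60 = 76.388284
  W → negative
Point 4:
  Lat: 89 + 1/60 + 34/3600 = 89.026111
  N ⇒ keep positive
  Lon: 10′ + 28.5″ = 10.47500′; 126 + 10.47500/60 = 126.174583
  W → negative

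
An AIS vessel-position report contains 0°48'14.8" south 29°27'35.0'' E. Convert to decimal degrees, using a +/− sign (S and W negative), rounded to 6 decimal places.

-0.804111, 29.459722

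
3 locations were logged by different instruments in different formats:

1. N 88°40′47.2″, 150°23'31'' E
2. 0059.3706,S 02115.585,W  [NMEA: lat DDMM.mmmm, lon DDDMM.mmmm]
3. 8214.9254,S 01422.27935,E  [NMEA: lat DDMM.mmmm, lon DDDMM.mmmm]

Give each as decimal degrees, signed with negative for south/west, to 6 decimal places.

Point 1:
  Lat: 88 + 40/60 + 47.2/3600 = 88.6797778
  N ⇒ keep positive
  Lon: 150° + 23/60 + 31/3600 = 150 + 0.383333 + 0.008611 = 150.3919444
  E ⇒ keep positive
Point 2:
  Lat: degrees = first 2 digits = 0, minutes = 59.3706; 0 + 59.3706/60 = 0.9895100
  S ⇒ negate
  Longitude: degrees = first 3 digits = 21, minutes = 15.585; 21 + 15.585/60 = 21.2597500
  W ⇒ negate
Point 3:
  Latitude: split at 2 digits → 82° and 14.9254′; 82 + 14.9254/60 = 82.2487567
  hemisphere S, so the sign is −
  Longitude: degrees = first 3 digits = 14, minutes = 22.27935; 14 + 22.27935/60 = 14.3713225
  E → positive

1. 88.679778, 150.391944
2. -0.989510, -21.259750
3. -82.248757, 14.371323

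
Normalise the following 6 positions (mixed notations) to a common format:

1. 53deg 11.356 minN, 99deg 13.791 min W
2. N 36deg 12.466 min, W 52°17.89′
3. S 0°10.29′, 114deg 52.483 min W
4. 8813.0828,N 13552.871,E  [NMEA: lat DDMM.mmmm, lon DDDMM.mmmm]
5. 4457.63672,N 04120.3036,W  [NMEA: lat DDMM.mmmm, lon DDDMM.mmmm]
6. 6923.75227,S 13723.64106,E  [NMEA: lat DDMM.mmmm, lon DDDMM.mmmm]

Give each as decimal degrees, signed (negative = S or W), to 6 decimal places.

1. 53.189267, -99.229850
2. 36.207767, -52.298167
3. -0.171500, -114.874717
4. 88.218047, 135.881183
5. 44.960612, -41.338393
6. -69.395871, 137.394018

Point 1:
  φ: 11.356′ = 0.189267°; total 53.1892667
  N ⇒ keep positive
  Longitude: 13.791′ = 0.229850°; total 99.2298500
  hemisphere W, so the sign is −
Point 2:
  Lat: 12.466′ = 0.207767°; total 36.2077667
  N ⇒ keep positive
  λ: 17.89′ = 0.298167°; total 52.2981667
  W → negative
Point 3:
  Latitude: 10.29′ = 0.171500°; total 0.1715000
  hemisphere S, so the sign is −
  Lon: 114 + 52.483/60 = 114.8747167
  W → negative
Point 4:
  Lat: split at 2 digits → 88° and 13.0828′; 88 + 13.0828/60 = 88.2180467
  N ⇒ keep positive
  Longitude: degrees = first 3 digits = 135, minutes = 52.871; 135 + 52.871/60 = 135.8811833
  E ⇒ keep positive
Point 5:
  Lat: split at 2 digits → 44° and 57.63672′; 44 + 57.63672/60 = 44.9606120
  N ⇒ keep positive
  Lon: split at 3 digits → 041° and 20.3036′; 41 + 20.3036/60 = 41.3383933
  hemisphere W, so the sign is −
Point 6:
  Lat: degrees = first 2 digits = 69, minutes = 23.75227; 69 + 23.75227/60 = 69.3958712
  hemisphere S, so the sign is −
  Lon: split at 3 digits → 137° and 23.64106′; 137 + 23.64106/60 = 137.3940177
  E ⇒ keep positive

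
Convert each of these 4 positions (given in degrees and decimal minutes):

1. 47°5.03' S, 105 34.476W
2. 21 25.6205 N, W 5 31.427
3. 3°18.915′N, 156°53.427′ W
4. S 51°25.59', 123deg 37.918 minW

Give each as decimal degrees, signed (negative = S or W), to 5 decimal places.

1. -47.08383, -105.57460
2. 21.42701, -5.52378
3. 3.31525, -156.89045
4. -51.42650, -123.63197

Point 1:
  Latitude: 5.03′ = 0.083833°; total 47.083833
  S ⇒ negate
  Longitude: 105 + 34.476/60 = 105.574600
  W → negative
Point 2:
  Latitude: 21 + 25.6205/60 = 21.427008
  N → positive
  Longitude: 5 + 31.427/60 = 5.523783
  W → negative
Point 3:
  φ: 3 + 18.915/60 = 3.315250
  N ⇒ keep positive
  Lon: 156 + 53.427/60 = 156.890450
  W ⇒ negate
Point 4:
  Latitude: 25.59′ = 0.426500°; total 51.426500
  hemisphere S, so the sign is −
  Longitude: 37.918′ = 0.631967°; total 123.631967
  W ⇒ negate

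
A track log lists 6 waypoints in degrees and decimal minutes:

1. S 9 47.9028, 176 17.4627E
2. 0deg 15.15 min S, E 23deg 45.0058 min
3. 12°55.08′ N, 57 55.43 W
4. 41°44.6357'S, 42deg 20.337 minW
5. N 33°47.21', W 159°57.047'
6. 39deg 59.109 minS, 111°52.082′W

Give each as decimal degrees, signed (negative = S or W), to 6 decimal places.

1. -9.798380, 176.291045
2. -0.252500, 23.750097
3. 12.918000, -57.923833
4. -41.743928, -42.338950
5. 33.786833, -159.950783
6. -39.985150, -111.868033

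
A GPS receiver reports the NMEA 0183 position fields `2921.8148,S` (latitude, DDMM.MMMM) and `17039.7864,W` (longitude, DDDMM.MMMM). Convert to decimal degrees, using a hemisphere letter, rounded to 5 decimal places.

29.36358° S, 170.66311° W

φ: degrees = first 2 digits = 29, minutes = 21.8148; 29 + 21.8148/60 = 29.363580
λ: degrees = first 3 digits = 170, minutes = 39.7864; 170 + 39.7864/60 = 170.663107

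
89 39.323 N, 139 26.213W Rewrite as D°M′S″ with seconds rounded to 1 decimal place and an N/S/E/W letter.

89°39′19.4″ N, 139°26′12.8″ W

Latitude: 39.32300′ → 39′ and 0.32300 × 60 = 19.380″
Lon: 26.21300′ → 26′ and 0.21300 × 60 = 12.780″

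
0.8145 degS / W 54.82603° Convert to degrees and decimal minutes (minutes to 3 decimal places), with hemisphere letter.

φ: fractional part 0.814500 → 48.87000 minutes
Lon: fractional part 0.826030 → 49.56180 minutes

0° 48.870′ S, 54° 49.562′ W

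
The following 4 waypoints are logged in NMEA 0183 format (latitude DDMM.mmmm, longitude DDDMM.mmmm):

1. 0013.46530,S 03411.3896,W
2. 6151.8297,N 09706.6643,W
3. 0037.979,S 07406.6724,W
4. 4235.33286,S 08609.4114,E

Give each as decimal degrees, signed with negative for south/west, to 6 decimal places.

Point 1:
  φ: split at 2 digits → 00° and 13.4653′; 0 + 13.4653/60 = 0.2244217
  S → negative
  λ: degrees = first 3 digits = 34, minutes = 11.3896; 34 + 11.3896/60 = 34.1898267
  hemisphere W, so the sign is −
Point 2:
  Lat: degrees = first 2 digits = 61, minutes = 51.8297; 61 + 51.8297/60 = 61.8638283
  N ⇒ keep positive
  Longitude: split at 3 digits → 097° and 6.6643′; 97 + 6.6643/60 = 97.1110717
  W → negative
Point 3:
  Lat: split at 2 digits → 00° and 37.979′; 0 + 37.979/60 = 0.6329833
  S ⇒ negate
  Longitude: degrees = first 3 digits = 74, minutes = 6.6724; 74 + 6.6724/60 = 74.1112067
  W ⇒ negate
Point 4:
  φ: degrees = first 2 digits = 42, minutes = 35.33286; 42 + 35.33286/60 = 42.5888810
  S ⇒ negate
  Lon: split at 3 digits → 086° and 9.4114′; 86 + 9.4114/60 = 86.1568567
  E → positive

1. -0.224422, -34.189827
2. 61.863828, -97.111072
3. -0.632983, -74.111207
4. -42.588881, 86.156857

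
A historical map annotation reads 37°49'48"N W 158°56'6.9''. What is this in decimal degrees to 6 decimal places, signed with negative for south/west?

Latitude: 49′ + 48″ = 49.80000′; 37 + 49.80000/60 = 37.8300000
N ⇒ keep positive
λ: 56′ + 6.9″ = 56.11500′; 158 + 56.11500/60 = 158.9352500
W → negative

37.830000, -158.935250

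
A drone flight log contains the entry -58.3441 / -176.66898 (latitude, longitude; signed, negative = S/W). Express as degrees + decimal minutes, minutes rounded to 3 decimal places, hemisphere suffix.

58° 20.646′ S, 176° 40.139′ W

Latitude is negative → S; |value| = 58.344100
Lat: 58° + 0.344100 × 60 = 58° 20.64600′
Longitude is negative → W; |value| = 176.668980
λ: minutes = (176.668980 − 176) × 60 = 40.13880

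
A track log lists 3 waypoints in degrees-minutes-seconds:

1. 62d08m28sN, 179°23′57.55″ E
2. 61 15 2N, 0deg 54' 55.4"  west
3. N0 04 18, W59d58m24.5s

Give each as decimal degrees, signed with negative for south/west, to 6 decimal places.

1. 62.141111, 179.399319
2. 61.250556, -0.915389
3. 0.071667, -59.973472

Point 1:
  Latitude: 62° + 8/60 + 28/3600 = 62 + 0.133333 + 0.007778 = 62.1411111
  N → positive
  Longitude: 179° + 23/60 + 57.55/3600 = 179 + 0.383333 + 0.015986 = 179.3993194
  E ⇒ keep positive
Point 2:
  Lat: 61° + 15/60 + 2/3600 = 61 + 0.250000 + 0.000556 = 61.2505556
  N ⇒ keep positive
  Lon: 0 + 54/60 + 55.4/3600 = 0.9153889
  W → negative
Point 3:
  φ: 0 + 4/60 + 18/3600 = 0.0716667
  N → positive
  Longitude: 58′ + 24.5″ = 58.40833′; 59 + 58.40833/60 = 59.9734722
  W → negative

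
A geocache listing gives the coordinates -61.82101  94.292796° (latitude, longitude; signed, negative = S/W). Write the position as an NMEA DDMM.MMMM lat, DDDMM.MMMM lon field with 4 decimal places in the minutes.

6149.2606,S / 09417.5678,E

Latitude is negative → S; |value| = 61.821010
Lat: minutes = (61.821010 − 61) × 60 = 49.260600
Longitude: 94° + 0.292796 × 60 = 94° 17.567760′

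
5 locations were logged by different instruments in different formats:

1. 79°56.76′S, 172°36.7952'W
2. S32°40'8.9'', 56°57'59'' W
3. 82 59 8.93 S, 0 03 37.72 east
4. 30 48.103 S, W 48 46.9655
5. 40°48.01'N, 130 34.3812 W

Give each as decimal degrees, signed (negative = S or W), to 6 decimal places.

1. -79.946000, -172.613253
2. -32.669139, -56.966389
3. -82.985814, 0.060478
4. -30.801717, -48.782758
5. 40.800167, -130.573020

Point 1:
  Latitude: 79 + 56.76/60 = 79.9460000
  hemisphere S, so the sign is −
  λ: 172 + 36.7952/60 = 172.6132533
  W ⇒ negate
Point 2:
  Latitude: 40′ + 8.9″ = 40.14833′; 32 + 40.14833/60 = 32.6691389
  hemisphere S, so the sign is −
  Longitude: 57′ + 59″ = 57.98333′; 56 + 57.98333/60 = 56.9663889
  W → negative
Point 3:
  Latitude: 82° + 59/60 + 8.93/3600 = 82 + 0.983333 + 0.002481 = 82.9858139
  S ⇒ negate
  Longitude: 0 + 3/60 + 37.72/3600 = 0.0604778
  E ⇒ keep positive
Point 4:
  Latitude: 48.103′ = 0.801717°; total 30.8017167
  S → negative
  Longitude: 46.9655′ = 0.782758°; total 48.7827583
  W ⇒ negate
Point 5:
  Latitude: 48.01′ = 0.800167°; total 40.8001667
  N → positive
  Longitude: 130 + 34.3812/60 = 130.5730200
  hemisphere W, so the sign is −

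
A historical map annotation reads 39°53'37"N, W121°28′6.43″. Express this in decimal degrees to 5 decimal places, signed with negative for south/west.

Lat: 53′ + 37″ = 53.61667′; 39 + 53.61667/60 = 39.893611
N → positive
Lon: 28′ + 6.43″ = 28.10717′; 121 + 28.10717/60 = 121.468453
W ⇒ negate

39.89361, -121.46845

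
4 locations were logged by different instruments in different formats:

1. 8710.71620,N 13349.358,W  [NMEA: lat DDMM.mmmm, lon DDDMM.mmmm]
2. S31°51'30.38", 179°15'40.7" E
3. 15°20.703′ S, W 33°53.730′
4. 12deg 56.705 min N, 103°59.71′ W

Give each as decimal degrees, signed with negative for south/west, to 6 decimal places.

Point 1:
  Latitude: degrees = first 2 digits = 87, minutes = 10.7162; 87 + 10.7162/60 = 87.1786033
  N ⇒ keep positive
  Longitude: split at 3 digits → 133° and 49.358′; 133 + 49.358/60 = 133.8226333
  W ⇒ negate
Point 2:
  Latitude: 31° + 51/60 + 30.38/3600 = 31 + 0.850000 + 0.008439 = 31.8584389
  S → negative
  Longitude: 179 + 15/60 + 40.7/3600 = 179.2613056
  E → positive
Point 3:
  φ: 20.703′ = 0.345050°; total 15.3450500
  S → negative
  Lon: 33 + 53.73/60 = 33.8955000
  W → negative
Point 4:
  Lat: 56.705′ = 0.945083°; total 12.9450833
  N → positive
  λ: 103 + 59.71/60 = 103.9951667
  W → negative

1. 87.178603, -133.822633
2. -31.858439, 179.261306
3. -15.345050, -33.895500
4. 12.945083, -103.995167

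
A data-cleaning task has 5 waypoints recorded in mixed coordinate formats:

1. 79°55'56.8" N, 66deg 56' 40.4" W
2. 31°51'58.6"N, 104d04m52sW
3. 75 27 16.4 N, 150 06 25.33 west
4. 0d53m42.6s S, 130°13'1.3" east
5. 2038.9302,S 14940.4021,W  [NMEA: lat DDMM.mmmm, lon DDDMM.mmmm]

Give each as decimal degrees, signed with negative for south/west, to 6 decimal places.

1. 79.932444, -66.944556
2. 31.866278, -104.081111
3. 75.454556, -150.107036
4. -0.895167, 130.217028
5. -20.648837, -149.673368

Point 1:
  Latitude: 79° + 55/60 + 56.8/3600 = 79 + 0.916667 + 0.015778 = 79.9324444
  N ⇒ keep positive
  Lon: 56′ + 40.4″ = 56.67333′; 66 + 56.67333/60 = 66.9445556
  hemisphere W, so the sign is −
Point 2:
  φ: 31° + 51/60 + 58.6/3600 = 31 + 0.850000 + 0.016278 = 31.8662778
  N → positive
  Longitude: 4′ + 52″ = 4.86667′; 104 + 4.86667/60 = 104.0811111
  W → negative
Point 3:
  Latitude: 75° + 27/60 + 16.4/3600 = 75 + 0.450000 + 0.004556 = 75.4545556
  N → positive
  λ: 150 + 6/60 + 25.33/3600 = 150.1070361
  W → negative
Point 4:
  φ: 0 + 53/60 + 42.6/3600 = 0.8951667
  S → negative
  Longitude: 130 + 13/60 + 1.3/3600 = 130.2170278
  E ⇒ keep positive
Point 5:
  Lat: split at 2 digits → 20° and 38.9302′; 20 + 38.9302/60 = 20.6488367
  hemisphere S, so the sign is −
  λ: degrees = first 3 digits = 149, minutes = 40.4021; 149 + 40.4021/60 = 149.6733683
  W → negative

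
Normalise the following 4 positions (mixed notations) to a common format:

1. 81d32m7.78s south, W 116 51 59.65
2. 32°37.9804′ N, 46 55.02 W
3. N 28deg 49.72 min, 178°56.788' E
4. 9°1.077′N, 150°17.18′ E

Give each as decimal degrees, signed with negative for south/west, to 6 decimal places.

1. -81.535494, -116.866569
2. 32.633007, -46.917000
3. 28.828667, 178.946467
4. 9.017950, 150.286333

Point 1:
  φ: 32′ + 7.78″ = 32.12967′; 81 + 32.12967/60 = 81.5354944
  S → negative
  Longitude: 51′ + 59.65″ = 51.99417′; 116 + 51.99417/60 = 116.8665694
  W ⇒ negate
Point 2:
  φ: 32 + 37.9804/60 = 32.6330067
  N → positive
  Lon: 46 + 55.02/60 = 46.9170000
  W → negative
Point 3:
  φ: 28 + 49.72/60 = 28.8286667
  N → positive
  Longitude: 56.788′ = 0.946467°; total 178.9464667
  E ⇒ keep positive
Point 4:
  φ: 1.077′ = 0.017950°; total 9.0179500
  N → positive
  Lon: 150 + 17.18/60 = 150.2863333
  E ⇒ keep positive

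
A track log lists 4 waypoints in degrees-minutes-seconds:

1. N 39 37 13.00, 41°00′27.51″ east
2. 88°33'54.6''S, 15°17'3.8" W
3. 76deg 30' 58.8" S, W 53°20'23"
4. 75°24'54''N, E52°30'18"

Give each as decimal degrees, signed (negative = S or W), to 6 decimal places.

1. 39.620278, 41.007642
2. -88.565167, -15.284389
3. -76.516333, -53.339722
4. 75.415000, 52.505000

Point 1:
  φ: 39 + 37/60 + 13/3600 = 39.6202778
  N ⇒ keep positive
  Longitude: 41° + 0/60 + 27.51/3600 = 41 + 0.000000 + 0.007642 = 41.0076417
  E → positive
Point 2:
  φ: 33′ + 54.6″ = 33.91000′; 88 + 33.91000/60 = 88.5651667
  S → negative
  Longitude: 17′ + 3.8″ = 17.06333′; 15 + 17.06333/60 = 15.2843889
  W → negative
Point 3:
  Lat: 76 + 30/60 + 58.8/3600 = 76.5163333
  hemisphere S, so the sign is −
  λ: 53 + 20/60 + 23/3600 = 53.3397222
  W ⇒ negate
Point 4:
  Lat: 24′ + 54″ = 24.90000′; 75 + 24.90000/60 = 75.4150000
  N → positive
  Longitude: 30′ + 18″ = 30.30000′; 52 + 30.30000/60 = 52.5050000
  E → positive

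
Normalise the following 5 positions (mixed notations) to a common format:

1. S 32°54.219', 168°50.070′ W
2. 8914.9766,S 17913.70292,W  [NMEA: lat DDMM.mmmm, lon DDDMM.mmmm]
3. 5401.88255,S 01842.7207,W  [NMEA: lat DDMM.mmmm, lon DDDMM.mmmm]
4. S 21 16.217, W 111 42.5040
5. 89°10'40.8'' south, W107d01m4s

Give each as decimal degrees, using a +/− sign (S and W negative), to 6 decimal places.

Point 1:
  φ: 32 + 54.219/60 = 32.9036500
  S → negative
  Lon: 50.07′ = 0.834500°; total 168.8345000
  W ⇒ negate
Point 2:
  φ: degrees = first 2 digits = 89, minutes = 14.9766; 89 + 14.9766/60 = 89.2496100
  S → negative
  Longitude: split at 3 digits → 179° and 13.70292′; 179 + 13.70292/60 = 179.2283820
  hemisphere W, so the sign is −
Point 3:
  Lat: split at 2 digits → 54° and 1.88255′; 54 + 1.88255/60 = 54.0313758
  S → negative
  Longitude: split at 3 digits → 018° and 42.7207′; 18 + 42.7207/60 = 18.7120117
  W → negative
Point 4:
  φ: 16.217′ = 0.270283°; total 21.2702833
  S → negative
  Lon: 111 + 42.504/60 = 111.7084000
  hemisphere W, so the sign is −
Point 5:
  Latitude: 10′ + 40.8″ = 10.68000′; 89 + 10.68000/60 = 89.1780000
  S → negative
  λ: 107° + 1/60 + 4/3600 = 107 + 0.016667 + 0.001111 = 107.0177778
  W → negative

1. -32.903650, -168.834500
2. -89.249610, -179.228382
3. -54.031376, -18.712012
4. -21.270283, -111.708400
5. -89.178000, -107.017778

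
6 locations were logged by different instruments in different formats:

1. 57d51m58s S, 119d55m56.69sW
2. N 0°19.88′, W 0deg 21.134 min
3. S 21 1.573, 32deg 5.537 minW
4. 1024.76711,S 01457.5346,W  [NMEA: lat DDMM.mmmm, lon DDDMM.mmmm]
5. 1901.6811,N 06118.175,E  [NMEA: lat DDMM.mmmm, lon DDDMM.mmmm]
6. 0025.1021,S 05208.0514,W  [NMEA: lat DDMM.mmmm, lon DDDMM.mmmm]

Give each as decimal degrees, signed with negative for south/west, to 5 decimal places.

Point 1:
  Lat: 57 + 51/60 + 58/3600 = 57.866111
  S → negative
  λ: 119 + 55/60 + 56.69/3600 = 119.932414
  W ⇒ negate
Point 2:
  Lat: 19.88′ = 0.331333°; total 0.331333
  N ⇒ keep positive
  λ: 21.134′ = 0.352233°; total 0.352233
  W → negative
Point 3:
  Lat: 21 + 1.573/60 = 21.026217
  hemisphere S, so the sign is −
  Longitude: 32 + 5.537/60 = 32.092283
  W ⇒ negate
Point 4:
  Latitude: degrees = first 2 digits = 10, minutes = 24.76711; 10 + 24.76711/60 = 10.412785
  S → negative
  Lon: degrees = first 3 digits = 14, minutes = 57.5346; 14 + 57.5346/60 = 14.958910
  W ⇒ negate
Point 5:
  Latitude: degrees = first 2 digits = 19, minutes = 1.6811; 19 + 1.6811/60 = 19.028018
  N → positive
  λ: degrees = first 3 digits = 61, minutes = 18.175; 61 + 18.175/60 = 61.302917
  E → positive
Point 6:
  φ: split at 2 digits → 00° and 25.1021′; 0 + 25.1021/60 = 0.418368
  S → negative
  λ: split at 3 digits → 052° and 8.0514′; 52 + 8.0514/60 = 52.134190
  hemisphere W, so the sign is −

1. -57.86611, -119.93241
2. 0.33133, -0.35223
3. -21.02622, -32.09228
4. -10.41279, -14.95891
5. 19.02802, 61.30292
6. -0.41837, -52.13419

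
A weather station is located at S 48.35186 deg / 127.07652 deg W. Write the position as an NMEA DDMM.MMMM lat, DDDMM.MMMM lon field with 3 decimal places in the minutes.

4821.112,S / 12704.591,W

Latitude: 48° + 0.351860 × 60 = 48° 21.11160′
Lon: 127° + 0.076520 × 60 = 127° 4.59120′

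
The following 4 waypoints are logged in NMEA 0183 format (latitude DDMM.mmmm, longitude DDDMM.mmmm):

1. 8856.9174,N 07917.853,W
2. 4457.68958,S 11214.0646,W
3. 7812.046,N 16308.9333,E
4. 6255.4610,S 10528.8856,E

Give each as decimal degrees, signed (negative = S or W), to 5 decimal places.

Point 1:
  Latitude: degrees = first 2 digits = 88, minutes = 56.9174; 88 + 56.9174/60 = 88.948623
  N → positive
  λ: degrees = first 3 digits = 79, minutes = 17.853; 79 + 17.853/60 = 79.297550
  W ⇒ negate
Point 2:
  Latitude: degrees = first 2 digits = 44, minutes = 57.68958; 44 + 57.68958/60 = 44.961493
  hemisphere S, so the sign is −
  λ: split at 3 digits → 112° and 14.0646′; 112 + 14.0646/60 = 112.234410
  W → negative
Point 3:
  Latitude: degrees = first 2 digits = 78, minutes = 12.046; 78 + 12.046/60 = 78.200767
  N ⇒ keep positive
  λ: degrees = first 3 digits = 163, minutes = 8.9333; 163 + 8.9333/60 = 163.148888
  E → positive
Point 4:
  Lat: degrees = first 2 digits = 62, minutes = 55.461; 62 + 55.461/60 = 62.924350
  S → negative
  Lon: degrees = first 3 digits = 105, minutes = 28.8856; 105 + 28.8856/60 = 105.481427
  E → positive

1. 88.94862, -79.29755
2. -44.96149, -112.23441
3. 78.20077, 163.14889
4. -62.92435, 105.48143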